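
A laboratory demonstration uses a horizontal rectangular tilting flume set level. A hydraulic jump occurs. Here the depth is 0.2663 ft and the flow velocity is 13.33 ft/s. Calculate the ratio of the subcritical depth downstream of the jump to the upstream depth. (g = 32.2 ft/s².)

y₂/y₁ = 5.957

Fr₁ = V₁/√(g·y₁) = 13.33/√(32.2×0.2663) = 4.552.
Sequent-depth ratio: y₂/y₁ = ½[√(1 + 8Fr₁²) − 1] = ½[√166.78 − 1] = 5.957.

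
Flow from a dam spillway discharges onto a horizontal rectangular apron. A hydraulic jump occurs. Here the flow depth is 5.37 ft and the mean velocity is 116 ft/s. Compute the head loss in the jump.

ΔE = 148 ft

Fr₁ = V₁/√(g·y₁) = 116/√(32.2×5.37) = 8.82.
From the momentum equation for a rectangular channel, y₂/y₁ = ½[√(1 + 8Fr₁²) − 1] = ½[√623.6 − 1] = 12.0.
y₂ = 12.0 × 5.37 = 64.4 ft.
Head loss: ΔE = (y₂ − y₁)³/(4y₁y₂) = (64.4 − 5.37)³/(4×5.37×64.4) = 205298/1383 = 148 ft.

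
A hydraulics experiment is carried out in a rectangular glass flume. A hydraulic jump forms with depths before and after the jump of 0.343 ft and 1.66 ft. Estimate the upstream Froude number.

For a rectangular channel the momentum equation gives q² = ½·g·y₁·y₂·(y₁ + y₂) = ½×32.2×0.343×1.66×2.00 = 18.4.
q = √18.4 = 4.29 ft²/s.
V₁ = q/y₁ = 12.5 ft/s; Fr₁ = V₁/√(g·y₁) = 3.76.

Fr₁ = 3.76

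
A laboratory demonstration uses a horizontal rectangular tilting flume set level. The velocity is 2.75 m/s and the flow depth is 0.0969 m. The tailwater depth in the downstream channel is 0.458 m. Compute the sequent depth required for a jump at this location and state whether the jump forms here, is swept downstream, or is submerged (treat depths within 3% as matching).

Fr₁ = V₁/√(g·y₁) = 2.75/√(9.81×0.0969) = 2.82.
Conjugate-depth relation: y₂/y₁ = ½[√(1 + 8Fr₁²) − 1] = ½[√64.64 − 1] = 3.52.
y₂ = 3.52 × 0.0969 = 0.341 m.
Tailwater y_tw = 0.458 m: y_tw > y₂, so the jump is submerged.

y₂ = 0.341 m; the jump is submerged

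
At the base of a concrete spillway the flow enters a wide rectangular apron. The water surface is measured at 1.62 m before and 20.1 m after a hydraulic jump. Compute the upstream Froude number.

Fr₁ = 9.12

For a rectangular channel the momentum equation gives q² = ½·g·y₁·y₂·(y₁ + y₂) = ½×9.81×1.62×20.1×21.7 = 3469.
q = √3469 = 58.9 m²/s.
V₁ = q/y₁ = 36.4 m/s; Fr₁ = V₁/√(g·y₁) = 9.12.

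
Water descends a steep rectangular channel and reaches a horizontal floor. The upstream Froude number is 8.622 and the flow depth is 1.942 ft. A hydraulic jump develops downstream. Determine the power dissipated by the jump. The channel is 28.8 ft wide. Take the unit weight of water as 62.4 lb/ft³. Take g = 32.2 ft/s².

P = 22008 hp

Fr₁ = 8.622 (given).
From the momentum equation for a rectangular channel, y₂/y₁ = ½[√(1 + 8Fr₁²) − 1] = ½[√595.71 − 1] = 11.70.
y₂ = 11.70 × 1.942 = 22.73 ft.
V₁ = Fr₁·√(g·y₁) = 8.622×√(32.2×1.942) = 68.18 ft/s; q = V₁·y₁ = 132.4 ft²/s. V₂ = q/y₂ = 132.4/22.73 = 5.826 ft/s. E₁ = y₁ + V₁²/2g = 74.13 ft; E₂ = y₂ + V₂²/2g = 23.26 ft. ΔE = E₁ − E₂ = 50.87 ft.
Q = q·b = 132.4 × 28.8 = 3813 cfs. P = γ·Q·ΔE/550 = 62.4 × 3813 × 50.87 / 550 = 22008 hp.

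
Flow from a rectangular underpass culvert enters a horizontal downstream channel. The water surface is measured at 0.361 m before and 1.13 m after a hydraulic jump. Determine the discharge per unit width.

q = 1.73 m²/s

For a rectangular channel the momentum equation gives q² = ½·g·y₁·y₂·(y₁ + y₂) = ½×9.81×0.361×1.13×1.49 = 2.98.
q = √2.98 = 1.73 m²/s.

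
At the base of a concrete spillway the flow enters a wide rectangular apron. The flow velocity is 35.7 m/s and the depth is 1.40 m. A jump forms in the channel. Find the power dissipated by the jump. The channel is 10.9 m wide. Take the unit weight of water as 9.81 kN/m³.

P = 254371 kW

Fr₁ = V₁/√(g·y₁) = 35.7/√(9.81×1.40) = 9.63.
Sequent-depth ratio: y₂/y₁ = ½[√(1 + 8Fr₁²) − 1] = ½[√743.4 − 1] = 13.1.
y₂ = 13.1 × 1.40 = 18.4 m.
q = V₁·y₁ = 35.7 × 1.40 = 50.0 m²/s. V₂ = q/y₂ = 50.0/18.4 = 2.72 m/s. E₁ = y₁ + V₁²/2g = 66.4 m; E₂ = y₂ + V₂²/2g = 18.8 m. ΔE = E₁ − E₂ = 47.6 m.
Q = q·b = 50.0 × 10.9 = 545 m³/s. P = γ·Q·ΔE = 9.81 × 545 × 47.6 = 254371 kW.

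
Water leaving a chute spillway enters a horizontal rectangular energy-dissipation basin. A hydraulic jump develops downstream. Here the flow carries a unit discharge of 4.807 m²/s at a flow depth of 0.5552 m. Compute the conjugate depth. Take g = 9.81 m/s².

V₁ = q/y₁ = 4.807/0.5552 = 8.658 m/s. Fr₁ = V₁/√(g·y₁) = 8.658/√(9.81×0.5552) = 3.710.
By Bélanger, y₂/y₁ = ½[√(1 + 8Fr₁²) − 1] = ½[√111.11 − 1] = 4.770.
y₂ = 4.770 × 0.5552 = 2.649 m.

y₂ = 2.649 m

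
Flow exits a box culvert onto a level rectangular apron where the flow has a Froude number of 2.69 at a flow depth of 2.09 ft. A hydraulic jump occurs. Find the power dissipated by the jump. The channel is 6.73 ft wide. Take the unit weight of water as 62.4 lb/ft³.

Fr₁ = 2.69 (given).
Bélanger equation: y₂/y₁ = ½[√(1 + 8Fr₁²) − 1] = ½[√58.89 − 1] = 3.34.
y₂ = 3.34 × 2.09 = 6.97 ft.
Head loss: ΔE = (y₂ − y₁)³/(4y₁y₂) = (6.97 − 2.09)³/(4×2.09×6.97) = 117/58.3 = 2.00 ft.
V₁ = Fr₁·√(g·y₁) = 2.69×√(32.2×2.09) = 22.1 ft/s; q = V₁·y₁ = 46.1 ft²/s. Q = q·b = 46.1 × 6.73 = 310 cfs. P = γ·Q·ΔE/550 = 62.4 × 310 × 2.00 / 550 = 70.4 hp.

P = 70.4 hp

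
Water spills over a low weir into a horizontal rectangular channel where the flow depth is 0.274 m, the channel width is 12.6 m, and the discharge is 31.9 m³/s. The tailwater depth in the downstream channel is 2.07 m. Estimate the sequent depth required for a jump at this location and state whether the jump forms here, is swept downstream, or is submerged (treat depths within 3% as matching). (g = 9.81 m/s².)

y₂ = 2.05 m; the jump forms here

q = Q/b = 31.9/12.6 = 2.53 m²/s; V₁ = q/y₁ = 9.24 m/s. Fr₁ = V₁/√(g·y₁) = 5.64.
From the momentum equation for a rectangular channel, y₂/y₁ = ½[√(1 + 8Fr₁²) − 1] = ½[√255.1 − 1] = 7.49.
y₂ = 7.49 × 0.274 = 2.05 m.
Tailwater y_tw = 2.07 m: y_tw ≈ y₂, so the jump forms here.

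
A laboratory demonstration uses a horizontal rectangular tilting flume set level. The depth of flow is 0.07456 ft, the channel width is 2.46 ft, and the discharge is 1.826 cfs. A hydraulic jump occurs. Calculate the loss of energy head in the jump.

q = Q/b = 1.826/2.46 = 0.7423 ft²/s; V₁ = q/y₁ = 9.955 ft/s. Fr₁ = V₁/√(g·y₁) = 6.425.
Conjugate-depth relation: y₂/y₁ = ½[√(1 + 8Fr₁²) − 1] = ½[√331.25 − 1] = 8.600.
y₂ = 8.600 × 0.07456 = 0.6412 ft.
V₂ = q/y₂ = 0.7423/0.6412 = 1.158 ft/s. E₁ = y₁ + V₁²/2g = 1.614 ft; E₂ = y₂ + V₂²/2g = 0.6620 ft. ΔE = E₁ − E₂ = 0.9515 ft.

ΔE = 0.9515 ft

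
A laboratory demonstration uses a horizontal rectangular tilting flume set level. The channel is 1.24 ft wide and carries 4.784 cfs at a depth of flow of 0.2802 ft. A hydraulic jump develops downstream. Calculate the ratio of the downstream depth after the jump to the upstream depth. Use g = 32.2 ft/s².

y₂/y₁ = 6.002

q = Q/b = 4.784/1.24 = 3.858 ft²/s; V₁ = q/y₁ = 13.77 ft/s. Fr₁ = V₁/√(g·y₁) = 4.584.
From the momentum equation for a rectangular channel, y₂/y₁ = ½[√(1 + 8Fr₁²) − 1] = ½[√169.10 − 1] = 6.002.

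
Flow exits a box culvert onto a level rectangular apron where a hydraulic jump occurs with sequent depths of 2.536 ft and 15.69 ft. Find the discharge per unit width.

For a rectangular channel the momentum equation gives q² = ½·g·y₁·y₂·(y₁ + y₂) = ½×32.2×2.536×15.69×18.23 = 11676.
q = √11676 = 108.1 ft²/s.

q = 108.1 ft²/s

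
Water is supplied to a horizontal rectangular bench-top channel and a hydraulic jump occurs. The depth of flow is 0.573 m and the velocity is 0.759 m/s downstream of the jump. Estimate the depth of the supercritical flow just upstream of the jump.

y₁ = 0.1000 m

Fr₂ = V₂/√(g·y₂) = 0.759/√(9.81×0.573) = 0.320.
Since the conjugate-depth ratio holds either way, y₁/y₂ = ½[√(1 + 8Fr₂²) − 1] = ½[√1.820 − 1] = 0.175.
y₁ = 0.175 × 0.573 = 0.1000 m.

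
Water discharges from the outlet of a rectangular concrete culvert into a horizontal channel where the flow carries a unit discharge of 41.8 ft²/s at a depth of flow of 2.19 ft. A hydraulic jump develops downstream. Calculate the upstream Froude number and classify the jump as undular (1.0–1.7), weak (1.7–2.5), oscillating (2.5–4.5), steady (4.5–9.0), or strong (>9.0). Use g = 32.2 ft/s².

Fr₁ = 2.27; weak jump

V₁ = q/y₁ = 41.8/2.19 = 19.1 ft/s. Fr₁ = V₁/√(g·y₁) = 19.1/√(32.2×2.19) = 2.27.
Fr₁ = 2.27 lies in the weak range.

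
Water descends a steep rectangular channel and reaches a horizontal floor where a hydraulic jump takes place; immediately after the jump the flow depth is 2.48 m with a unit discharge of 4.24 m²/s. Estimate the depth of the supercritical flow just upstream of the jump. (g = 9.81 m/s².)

y₁ = 0.497 m

V₂ = q/y₂ = 4.24/2.48 = 1.71 m/s; Fr₂ = V₂/√(g·y₂) = 0.347.
Applying the sequent-depth relation in reverse, y₁/y₂ = ½[√(1 + 8Fr₂²) − 1] = ½[√1.961 − 1] = 0.200.
y₁ = 0.200 × 2.48 = 0.497 m.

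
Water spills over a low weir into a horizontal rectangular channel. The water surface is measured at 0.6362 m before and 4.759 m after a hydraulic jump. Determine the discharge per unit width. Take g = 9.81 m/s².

q = 8.951 m²/s

For a rectangular channel the momentum equation gives q² = ½·g·y₁·y₂·(y₁ + y₂) = ½×9.81×0.6362×4.759×5.395 = 80.12.
q = √80.12 = 8.951 m²/s.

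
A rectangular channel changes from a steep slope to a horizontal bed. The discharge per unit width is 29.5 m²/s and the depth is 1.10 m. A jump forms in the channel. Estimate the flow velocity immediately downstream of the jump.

V₁ = q/y₁ = 29.5/1.10 = 26.8 m/s. Fr₁ = V₁/√(g·y₁) = 26.8/√(9.81×1.10) = 8.16.
Conjugate-depth relation: y₂/y₁ = ½[√(1 + 8Fr₁²) − 1] = ½[√534.2 − 1] = 11.1.
y₂ = 11.1 × 1.10 = 12.2 m.
V₂ = q/y₂ = 29.5/12.2 = 2.43 m/s.

V₂ = 2.43 m/s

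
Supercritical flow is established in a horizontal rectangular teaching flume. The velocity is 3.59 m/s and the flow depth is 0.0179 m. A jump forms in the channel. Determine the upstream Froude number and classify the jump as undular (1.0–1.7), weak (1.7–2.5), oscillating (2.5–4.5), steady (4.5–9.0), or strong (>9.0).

Fr₁ = V₁/√(g·y₁) = 3.59/√(9.81×0.0179) = 8.57.
Fr₁ = 8.57 lies in the steady range.

Fr₁ = 8.57; steady jump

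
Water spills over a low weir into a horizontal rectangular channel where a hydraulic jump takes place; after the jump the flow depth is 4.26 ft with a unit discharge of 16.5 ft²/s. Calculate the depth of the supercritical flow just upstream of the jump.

V₂ = q/y₂ = 16.5/4.26 = 3.87 ft/s; Fr₂ = V₂/√(g·y₂) = 0.331.
From the momentum equation (using Fr₂), y₁/y₂ = ½[√(1 + 8Fr₂²) − 1] = ½[√1.875 − 1] = 0.185.
y₁ = 0.185 × 4.26 = 0.787 ft.

y₁ = 0.787 ft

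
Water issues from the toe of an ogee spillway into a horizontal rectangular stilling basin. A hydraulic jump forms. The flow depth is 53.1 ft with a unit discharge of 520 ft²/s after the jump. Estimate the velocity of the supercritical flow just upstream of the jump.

V₂ = q/y₂ = 520/53.1 = 9.79 ft/s; Fr₂ = V₂/√(g·y₂) = 0.237.
The Bélanger relation is symmetric: y₁/y₂ = ½[√(1 + 8Fr₂²) − 1] = ½[√1.449 − 1] = 0.102.
y₁ = 0.102 × 53.1 = 5.41 ft.
V₁ = q/y₁ = 520/5.41 = 96.2 ft/s.

V₁ = 96.2 ft/s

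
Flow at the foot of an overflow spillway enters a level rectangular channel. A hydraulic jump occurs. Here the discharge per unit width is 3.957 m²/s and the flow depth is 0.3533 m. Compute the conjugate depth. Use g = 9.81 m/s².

V₁ = q/y₁ = 3.957/0.3533 = 11.20 m/s. Fr₁ = V₁/√(g·y₁) = 11.20/√(9.81×0.3533) = 6.016.
Conjugate-depth relation: y₂/y₁ = ½[√(1 + 8Fr₁²) − 1] = ½[√290.55 − 1] = 8.023.
y₂ = 8.023 × 0.3533 = 2.834 m.

y₂ = 2.834 m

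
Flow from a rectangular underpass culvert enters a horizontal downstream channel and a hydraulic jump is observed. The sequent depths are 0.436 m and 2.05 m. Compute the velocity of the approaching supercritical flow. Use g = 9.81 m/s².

For a rectangular channel the momentum equation gives q² = ½·g·y₁·y₂·(y₁ + y₂) = ½×9.81×0.436×2.05×2.49 = 10.9.
q = √10.9 = 3.30 m²/s.
V₁ = q/y₁ = 3.30/0.436 = 7.57 m/s.

V₁ = 7.57 m/s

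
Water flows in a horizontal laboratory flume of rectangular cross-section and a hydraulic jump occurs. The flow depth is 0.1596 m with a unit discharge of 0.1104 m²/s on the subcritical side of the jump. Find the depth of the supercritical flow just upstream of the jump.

V₂ = q/y₂ = 0.1104/0.1596 = 0.6917 m/s; Fr₂ = V₂/√(g·y₂) = 0.5528.
The Bélanger relation is symmetric: y₁/y₂ = ½[√(1 + 8Fr₂²) − 1] = ½[√3.4449 − 1] = 0.4280.
y₁ = 0.4280 × 0.1596 = 0.06831 m.

y₁ = 0.06831 m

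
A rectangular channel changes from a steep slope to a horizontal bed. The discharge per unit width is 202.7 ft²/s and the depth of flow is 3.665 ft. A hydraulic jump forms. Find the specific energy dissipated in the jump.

ΔE = 25.49 ft

V₁ = q/y₁ = 202.7/3.665 = 55.31 ft/s. Fr₁ = V₁/√(g·y₁) = 55.31/√(32.2×3.665) = 5.091.
By Bélanger, y₂/y₁ = ½[√(1 + 8Fr₁²) − 1] = ½[√208.36 − 1] = 6.717.
y₂ = 6.717 × 3.665 = 24.62 ft.
Head loss: ΔE = (y₂ − y₁)³/(4y₁y₂) = (24.62 − 3.665)³/(4×3.665×24.62) = 9200/360.9 = 25.49 ft.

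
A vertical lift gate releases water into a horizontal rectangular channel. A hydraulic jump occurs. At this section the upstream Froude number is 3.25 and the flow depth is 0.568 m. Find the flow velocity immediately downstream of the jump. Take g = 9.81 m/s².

V₂ = 1.86 m/s

Fr₁ = 3.25 (given).
By Bélanger, y₂/y₁ = ½[√(1 + 8Fr₁²) − 1] = ½[√85.50 − 1] = 4.12.
y₂ = 4.12 × 0.568 = 2.34 m.
V₁ = Fr₁·√(g·y₁) = 3.25×√(9.81×0.568) = 7.67 m/s; q = V₁·y₁ = 4.36 m²/s.
V₂ = q/y₂ = 4.36/2.34 = 1.86 m/s.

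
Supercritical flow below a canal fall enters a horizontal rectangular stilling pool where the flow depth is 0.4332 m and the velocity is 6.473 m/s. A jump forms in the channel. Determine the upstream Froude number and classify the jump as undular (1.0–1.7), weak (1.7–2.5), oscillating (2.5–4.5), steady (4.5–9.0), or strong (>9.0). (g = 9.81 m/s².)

Fr₁ = 3.140; oscillating jump

Fr₁ = V₁/√(g·y₁) = 6.473/√(9.81×0.4332) = 3.140.
Fr₁ = 3.140 lies in the oscillating range.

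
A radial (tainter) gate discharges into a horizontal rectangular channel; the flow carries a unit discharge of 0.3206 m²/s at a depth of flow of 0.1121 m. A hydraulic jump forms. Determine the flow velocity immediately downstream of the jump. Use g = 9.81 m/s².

V₁ = q/y₁ = 0.3206/0.1121 = 2.860 m/s. Fr₁ = V₁/√(g·y₁) = 2.860/√(9.81×0.1121) = 2.727.
Sequent-depth ratio: y₂/y₁ = ½[√(1 + 8Fr₁²) − 1] = ½[√60.502 − 1] = 3.389.
y₂ = 3.389 × 0.1121 = 0.3799 m.
V₂ = q/y₂ = 0.3206/0.3799 = 0.8439 m/s.

V₂ = 0.8439 m/s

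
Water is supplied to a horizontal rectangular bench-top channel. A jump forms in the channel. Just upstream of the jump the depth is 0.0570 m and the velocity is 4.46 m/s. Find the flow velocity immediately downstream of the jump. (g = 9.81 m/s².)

V₂ = 0.561 m/s

Fr₁ = V₁/√(g·y₁) = 4.46/√(9.81×0.0570) = 5.96.
Conjugate-depth relation: y₂/y₁ = ½[√(1 + 8Fr₁²) − 1] = ½[√285.6 − 1] = 7.95.
y₂ = 7.95 × 0.0570 = 0.453 m.
q = V₁·y₁ = 4.46 × 0.0570 = 0.254 m²/s.
V₂ = q/y₂ = 0.254/0.453 = 0.561 m/s.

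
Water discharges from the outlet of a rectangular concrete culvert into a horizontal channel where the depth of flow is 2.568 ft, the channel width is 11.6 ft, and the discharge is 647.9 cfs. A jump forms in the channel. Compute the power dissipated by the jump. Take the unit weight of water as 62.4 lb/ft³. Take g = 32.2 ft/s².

q = Q/b = 647.9/11.6 = 55.85 ft²/s; V₁ = q/y₁ = 21.75 ft/s. Fr₁ = V₁/√(g·y₁) = 2.392.
By Bélanger, y₂/y₁ = ½[√(1 + 8Fr₁²) − 1] = ½[√46.767 − 1] = 2.919.
y₂ = 2.919 × 2.568 = 7.497 ft.
Head loss: ΔE = (y₂ − y₁)³/(4y₁y₂) = (7.497 − 2.568)³/(4×2.568×7.497) = 119.7/77.01 = 1.555 ft.
P = γ·Q·ΔE/550 = 62.4 × 647.9 × 1.555 / 550 = 114.3 hp.

P = 114.3 hp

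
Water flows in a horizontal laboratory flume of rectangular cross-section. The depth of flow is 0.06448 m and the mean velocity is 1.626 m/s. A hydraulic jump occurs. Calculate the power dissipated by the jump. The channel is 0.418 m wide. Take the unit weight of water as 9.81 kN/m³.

P = 0.008399 kW

Fr₁ = V₁/√(g·y₁) = 1.626/√(9.81×0.06448) = 2.044.
From the momentum equation for a rectangular channel, y₂/y₁ = ½[√(1 + 8Fr₁²) − 1] = ½[√34.438 − 1] = 2.434.
y₂ = 2.434 × 0.06448 = 0.1570 m.
q = V₁·y₁ = 1.626 × 0.06448 = 0.1048 m²/s. V₂ = q/y₂ = 0.1048/0.1570 = 0.6680 m/s. E₁ = y₁ + V₁²/2g = 0.1992 m; E₂ = y₂ + V₂²/2g = 0.1797 m. ΔE = E₁ − E₂ = 0.01954 m.
Q = q·b = 0.1048 × 0.418 = 0.04382 m³/s. P = γ·Q·ΔE = 9.81 × 0.04382 × 0.01954 = 0.008399 kW.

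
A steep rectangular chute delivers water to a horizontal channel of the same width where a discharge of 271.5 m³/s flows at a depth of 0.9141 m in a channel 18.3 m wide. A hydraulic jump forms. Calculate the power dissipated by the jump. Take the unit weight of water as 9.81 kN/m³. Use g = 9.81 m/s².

P = 20017 kW

q = Q/b = 271.5/18.3 = 14.84 m²/s; V₁ = q/y₁ = 16.23 m/s. Fr₁ = V₁/√(g·y₁) = 5.420.
Conjugate-depth relation: y₂/y₁ = ½[√(1 + 8Fr₁²) − 1] = ½[√236.01 − 1] = 7.181.
y₂ = 7.181 × 0.9141 = 6.564 m.
V₂ = q/y₂ = 14.84/6.564 = 2.260 m/s. E₁ = y₁ + V₁²/2g = 14.34 m; E₂ = y₂ + V₂²/2g = 6.825 m. ΔE = E₁ − E₂ = 7.516 m.
P = γ·Q·ΔE = 9.81 × 271.5 × 7.516 = 20017 kW.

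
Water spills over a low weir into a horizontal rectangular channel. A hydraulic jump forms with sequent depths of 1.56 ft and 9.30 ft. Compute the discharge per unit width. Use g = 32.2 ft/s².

q = 50.4 ft²/s

For a rectangular channel the momentum equation gives q² = ½·g·y₁·y₂·(y₁ + y₂) = ½×32.2×1.56×9.30×10.9 = 2537.
q = √2537 = 50.4 ft²/s.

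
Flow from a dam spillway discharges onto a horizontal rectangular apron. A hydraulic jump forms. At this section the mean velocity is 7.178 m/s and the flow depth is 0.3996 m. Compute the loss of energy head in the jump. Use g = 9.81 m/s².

ΔE = 1.046 m

Fr₁ = V₁/√(g·y₁) = 7.178/√(9.81×0.3996) = 3.625.
Sequent-depth ratio: y₂/y₁ = ½[√(1 + 8Fr₁²) − 1] = ½[√106.15 − 1] = 4.651.
y₂ = 4.651 × 0.3996 = 1.859 m.
Head loss: ΔE = (y₂ − y₁)³/(4y₁y₂) = (1.859 − 0.3996)³/(4×0.3996×1.859) = 3.106/2.971 = 1.046 m.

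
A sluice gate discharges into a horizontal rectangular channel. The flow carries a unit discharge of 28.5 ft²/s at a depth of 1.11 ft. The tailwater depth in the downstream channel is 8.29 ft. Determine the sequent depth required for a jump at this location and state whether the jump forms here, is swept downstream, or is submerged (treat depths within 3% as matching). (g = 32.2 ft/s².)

y₂ = 6.21 ft; the jump is submerged

V₁ = q/y₁ = 28.5/1.11 = 25.7 ft/s. Fr₁ = V₁/√(g·y₁) = 25.7/√(32.2×1.11) = 4.29.
By Bélanger, y₂/y₁ = ½[√(1 + 8Fr₁²) − 1] = ½[√148.6 − 1] = 5.59.
y₂ = 5.59 × 1.11 = 6.21 ft.
Tailwater y_tw = 8.29 ft: y_tw > y₂, so the jump is submerged.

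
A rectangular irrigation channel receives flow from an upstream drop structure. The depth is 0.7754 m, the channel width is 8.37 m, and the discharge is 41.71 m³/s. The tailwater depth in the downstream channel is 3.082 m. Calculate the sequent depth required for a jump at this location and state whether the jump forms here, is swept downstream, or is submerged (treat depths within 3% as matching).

q = Q/b = 41.71/8.37 = 4.983 m²/s; V₁ = q/y₁ = 6.427 m/s. Fr₁ = V₁/√(g·y₁) = 2.330.
Conjugate-depth relation: y₂/y₁ = ½[√(1 + 8Fr₁²) − 1] = ½[√44.438 − 1] = 2.833.
y₂ = 2.833 × 0.7754 = 2.197 m.
Tailwater y_tw = 3.082 m: y_tw > y₂, so the jump is submerged.

y₂ = 2.197 m; the jump is submerged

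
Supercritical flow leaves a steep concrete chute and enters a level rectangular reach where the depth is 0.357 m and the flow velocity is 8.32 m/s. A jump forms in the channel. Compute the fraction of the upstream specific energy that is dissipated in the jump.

Fr₁ = V₁/√(g·y₁) = 8.32/√(9.81×0.357) = 4.45.
Sequent-depth ratio: y₂/y₁ = ½[√(1 + 8Fr₁²) − 1] = ½[√159.1 − 1] = 5.81.
y₂ = 5.81 × 0.357 = 2.07 m.
E₁ = y₁ + V₁²/2g = 3.89 m. ΔE = (y₂ − y₁)³/(4y₁y₂) = 1.71 m. ΔE/E₁ = 1.71/3.89 = 0.439.

ΔE/E₁ = 0.439 (43.9%)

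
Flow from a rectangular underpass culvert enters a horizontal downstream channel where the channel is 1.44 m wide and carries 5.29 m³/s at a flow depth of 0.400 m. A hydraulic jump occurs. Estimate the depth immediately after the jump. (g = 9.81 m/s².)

q = Q/b = 5.29/1.44 = 3.67 m²/s; V₁ = q/y₁ = 9.18 m/s. Fr₁ = V₁/√(g·y₁) = 4.64.
Sequent-depth ratio: y₂/y₁ = ½[√(1 + 8Fr₁²) − 1] = ½[√173.0 − 1] = 6.08.
y₂ = 6.08 × 0.400 = 2.43 m.

y₂ = 2.43 m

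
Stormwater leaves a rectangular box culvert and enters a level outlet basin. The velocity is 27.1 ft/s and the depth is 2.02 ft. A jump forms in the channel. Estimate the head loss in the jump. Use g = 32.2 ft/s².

ΔE = 4.16 ft

Fr₁ = V₁/√(g·y₁) = 27.1/√(32.2×2.02) = 3.36.
Sequent-depth ratio: y₂/y₁ = ½[√(1 + 8Fr₁²) − 1] = ½[√91.33 − 1] = 4.28.
y₂ = 4.28 × 2.02 = 8.64 ft.
Head loss: ΔE = (y₂ − y₁)³/(4y₁y₂) = (8.64 − 2.02)³/(4×2.02×8.64) = 290/69.8 = 4.16 ft.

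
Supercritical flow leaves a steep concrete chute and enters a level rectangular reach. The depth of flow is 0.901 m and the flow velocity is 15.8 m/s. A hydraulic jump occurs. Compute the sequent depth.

Fr₁ = V₁/√(g·y₁) = 15.8/√(9.81×0.901) = 5.31.
Conjugate-depth relation: y₂/y₁ = ½[√(1 + 8Fr₁²) − 1] = ½[√226.9 − 1] = 7.03.
y₂ = 7.03 × 0.901 = 6.34 m.

y₂ = 6.34 m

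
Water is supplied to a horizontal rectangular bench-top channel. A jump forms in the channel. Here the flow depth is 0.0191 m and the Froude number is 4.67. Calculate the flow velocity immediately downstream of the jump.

V₂ = 0.330 m/s

Fr₁ = 4.67 (given).
Bélanger equation: y₂/y₁ = ½[√(1 + 8Fr₁²) − 1] = ½[√175.5 − 1] = 6.12.
y₂ = 6.12 × 0.0191 = 0.117 m.
V₁ = Fr₁·√(g·y₁) = 4.67×√(9.81×0.0191) = 2.02 m/s; q = V₁·y₁ = 0.0386 m²/s.
V₂ = q/y₂ = 0.0386/0.117 = 0.330 m/s.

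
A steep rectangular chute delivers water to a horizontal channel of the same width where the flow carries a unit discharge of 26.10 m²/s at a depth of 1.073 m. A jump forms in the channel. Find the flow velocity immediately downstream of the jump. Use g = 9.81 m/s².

V₁ = q/y₁ = 26.10/1.073 = 24.32 m/s. Fr₁ = V₁/√(g·y₁) = 24.32/√(9.81×1.073) = 7.497.
From the momentum equation for a rectangular channel, y₂/y₁ = ½[√(1 + 8Fr₁²) − 1] = ½[√450.68 − 1] = 10.11.
y₂ = 10.11 × 1.073 = 10.85 m.
V₂ = q/y₂ = 26.10/10.85 = 2.405 m/s.

V₂ = 2.405 m/s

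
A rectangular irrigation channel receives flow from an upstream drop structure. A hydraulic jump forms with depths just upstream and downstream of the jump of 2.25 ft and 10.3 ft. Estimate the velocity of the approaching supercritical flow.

For a rectangular channel the momentum equation gives q² = ½·g·y₁·y₂·(y₁ + y₂) = ½×32.2×2.25×10.3×12.6 = 4683.
q = √4683 = 68.4 ft²/s.
V₁ = q/y₁ = 68.4/2.25 = 30.4 ft/s.

V₁ = 30.4 ft/s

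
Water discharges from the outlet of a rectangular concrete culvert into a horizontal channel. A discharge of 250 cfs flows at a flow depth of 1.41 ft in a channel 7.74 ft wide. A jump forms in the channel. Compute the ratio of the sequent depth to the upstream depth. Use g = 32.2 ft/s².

y₂/y₁ = 4.33

q = Q/b = 250/7.74 = 32.3 ft²/s; V₁ = q/y₁ = 22.9 ft/s. Fr₁ = V₁/√(g·y₁) = 3.40.
Conjugate-depth relation: y₂/y₁ = ½[√(1 + 8Fr₁²) − 1] = ½[√93.46 − 1] = 4.33.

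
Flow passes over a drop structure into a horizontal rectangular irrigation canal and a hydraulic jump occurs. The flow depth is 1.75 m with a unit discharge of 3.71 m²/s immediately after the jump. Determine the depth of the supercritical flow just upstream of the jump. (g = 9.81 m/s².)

y₁ = 0.664 m

V₂ = q/y₂ = 3.71/1.75 = 2.12 m/s; Fr₂ = V₂/√(g·y₂) = 0.512.
From the momentum equation (using Fr₂), y₁/y₂ = ½[√(1 + 8Fr₂²) − 1] = ½[√3.094 − 1] = 0.380.
y₁ = 0.380 × 1.75 = 0.664 m.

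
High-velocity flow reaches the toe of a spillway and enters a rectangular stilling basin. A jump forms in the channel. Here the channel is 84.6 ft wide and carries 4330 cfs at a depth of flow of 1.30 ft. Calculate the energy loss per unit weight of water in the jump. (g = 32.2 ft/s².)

ΔE = 14.4 ft

q = Q/b = 4330/84.6 = 51.2 ft²/s; V₁ = q/y₁ = 39.4 ft/s. Fr₁ = V₁/√(g·y₁) = 6.09.
By Bélanger, y₂/y₁ = ½[√(1 + 8Fr₁²) − 1] = ½[√297.2 − 1] = 8.12.
y₂ = 8.12 × 1.30 = 10.6 ft.
Head loss: ΔE = (y₂ − y₁)³/(4y₁y₂) = (10.6 − 1.30)³/(4×1.30×10.6) = 793/54.9 = 14.4 ft.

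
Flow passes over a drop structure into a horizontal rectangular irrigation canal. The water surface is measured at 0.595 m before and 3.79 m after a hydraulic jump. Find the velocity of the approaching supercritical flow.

V₁ = 11.7 m/s

For a rectangular channel the momentum equation gives q² = ½·g·y₁·y₂·(y₁ + y₂) = ½×9.81×0.595×3.79×4.38 = 48.5.
q = √48.5 = 6.96 m²/s.
V₁ = q/y₁ = 6.96/0.595 = 11.7 m/s.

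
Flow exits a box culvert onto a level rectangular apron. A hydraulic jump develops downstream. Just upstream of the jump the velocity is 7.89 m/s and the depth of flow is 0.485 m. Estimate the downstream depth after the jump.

Fr₁ = V₁/√(g·y₁) = 7.89/√(9.81×0.485) = 3.62.
By Bélanger, y₂/y₁ = ½[√(1 + 8Fr₁²) − 1] = ½[√105.7 − 1] = 4.64.
y₂ = 4.64 × 0.485 = 2.25 m.

y₂ = 2.25 m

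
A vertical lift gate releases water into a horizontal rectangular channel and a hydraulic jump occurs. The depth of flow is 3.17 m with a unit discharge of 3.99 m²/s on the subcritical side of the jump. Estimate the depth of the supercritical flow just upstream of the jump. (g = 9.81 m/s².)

V₂ = q/y₂ = 3.99/3.17 = 1.26 m/s; Fr₂ = V₂/√(g·y₂) = 0.226.
Applying the sequent-depth relation in reverse, y₁/y₂ = ½[√(1 + 8Fr₂²) − 1] = ½[√1.408 − 1] = 0.0932.
y₁ = 0.0932 × 3.17 = 0.295 m.

y₁ = 0.295 m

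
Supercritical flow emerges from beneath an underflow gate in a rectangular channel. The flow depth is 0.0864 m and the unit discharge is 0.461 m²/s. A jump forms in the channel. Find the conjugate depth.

V₁ = q/y₁ = 0.461/0.0864 = 5.34 m/s. Fr₁ = V₁/√(g·y₁) = 5.34/√(9.81×0.0864) = 5.80.
From the momentum equation for a rectangular channel, y₂/y₁ = ½[√(1 + 8Fr₁²) − 1] = ½[√269.7 − 1] = 7.71.
y₂ = 7.71 × 0.0864 = 0.666 m.

y₂ = 0.666 m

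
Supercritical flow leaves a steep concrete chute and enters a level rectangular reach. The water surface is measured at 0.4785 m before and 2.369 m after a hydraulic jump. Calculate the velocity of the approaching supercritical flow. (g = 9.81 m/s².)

V₁ = 8.316 m/s

For a rectangular channel the momentum equation gives q² = ½·g·y₁·y₂·(y₁ + y₂) = ½×9.81×0.4785×2.369×2.848 = 15.83.
q = √15.83 = 3.979 m²/s.
V₁ = q/y₁ = 3.979/0.4785 = 8.316 m/s.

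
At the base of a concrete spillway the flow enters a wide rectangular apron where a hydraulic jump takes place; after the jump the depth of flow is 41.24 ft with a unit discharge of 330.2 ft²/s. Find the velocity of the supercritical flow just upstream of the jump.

V₂ = q/y₂ = 330.2/41.24 = 8.007 ft/s; Fr₂ = V₂/√(g·y₂) = 0.2197.
Since the conjugate-depth ratio holds either way, y₁/y₂ = ½[√(1 + 8Fr₂²) − 1] = ½[√1.3862 − 1] = 0.08869.
y₁ = 0.08869 × 41.24 = 3.658 ft.
V₁ = q/y₁ = 330.2/3.658 = 90.28 ft/s.

V₁ = 90.28 ft/s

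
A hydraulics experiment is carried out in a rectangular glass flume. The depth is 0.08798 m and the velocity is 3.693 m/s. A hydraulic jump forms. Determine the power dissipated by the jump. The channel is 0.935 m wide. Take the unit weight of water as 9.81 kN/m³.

Fr₁ = V₁/√(g·y₁) = 3.693/√(9.81×0.08798) = 3.975.
From the momentum equation for a rectangular channel, y₂/y₁ = ½[√(1 + 8Fr₁²) − 1] = ½[√127.41 − 1] = 5.144.
y₂ = 5.144 × 0.08798 = 0.4526 m.
q = V₁·y₁ = 3.693 × 0.08798 = 0.3249 m²/s. V₂ = q/y₂ = 0.3249/0.4526 = 0.7179 m/s. E₁ = y₁ + V₁²/2g = 0.7831 m; E₂ = y₂ + V₂²/2g = 0.4788 m. ΔE = E₁ − E₂ = 0.3043 m.
Q = q·b = 0.3249 × 0.935 = 0.3038 m³/s. P = γ·Q·ΔE = 9.81 × 0.3038 × 0.3043 = 0.9068 kW.

P = 0.9068 kW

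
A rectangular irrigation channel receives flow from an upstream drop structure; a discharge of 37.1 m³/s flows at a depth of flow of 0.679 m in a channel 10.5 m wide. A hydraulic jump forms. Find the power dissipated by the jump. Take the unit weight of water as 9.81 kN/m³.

P = 70.0 kW

q = Q/b = 37.1/10.5 = 3.53 m²/s; V₁ = q/y₁ = 5.20 m/s. Fr₁ = V₁/√(g·y₁) = 2.02.
Bélanger equation: y₂/y₁ = ½[√(1 + 8Fr₁²) − 1] = ½[√33.52 − 1] = 2.39.
y₂ = 2.39 × 0.679 = 1.63 m.
Head loss: ΔE = (y₂ − y₁)³/(4y₁y₂) = (1.63 − 0.679)³/(4×0.679×1.63) = 0.850/4.42 = 0.192 m.
P = γ·Q·ΔE = 9.81 × 37.1 × 0.192 = 70.0 kW.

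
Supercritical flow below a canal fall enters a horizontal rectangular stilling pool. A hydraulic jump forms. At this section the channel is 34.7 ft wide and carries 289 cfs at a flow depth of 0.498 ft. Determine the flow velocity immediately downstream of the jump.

V₂ = 3.08 ft/s

q = Q/b = 289/34.7 = 8.33 ft²/s; V₁ = q/y₁ = 16.7 ft/s. Fr₁ = V₁/√(g·y₁) = 4.18.
From the momentum equation for a rectangular channel, y₂/y₁ = ½[√(1 + 8Fr₁²) − 1] = ½[√140.5 − 1] = 5.43.
y₂ = 5.43 × 0.498 = 2.70 ft.
V₂ = q/y₂ = 8.33/2.70 = 3.08 ft/s.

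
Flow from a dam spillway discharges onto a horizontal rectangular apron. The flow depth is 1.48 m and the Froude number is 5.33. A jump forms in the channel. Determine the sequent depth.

y₂ = 10.4 m

Fr₁ = 5.33 (given).
Sequent-depth ratio: y₂/y₁ = ½[√(1 + 8Fr₁²) − 1] = ½[√228.3 − 1] = 7.05.
y₂ = 7.05 × 1.48 = 10.4 m.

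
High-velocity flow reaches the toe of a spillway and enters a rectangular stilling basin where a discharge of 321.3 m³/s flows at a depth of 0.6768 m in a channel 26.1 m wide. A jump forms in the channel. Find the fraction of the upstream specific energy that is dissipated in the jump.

ΔE/E₁ = 0.623 (62.3%)

q = Q/b = 321.3/26.1 = 12.31 m²/s; V₁ = q/y₁ = 18.19 m/s. Fr₁ = V₁/√(g·y₁) = 7.059.
Bélanger equation: y₂/y₁ = ½[√(1 + 8Fr₁²) − 1] = ½[√399.64 − 1] = 9.495.
y₂ = 9.495 × 0.6768 = 6.427 m.
E₁ = y₁ + V₁²/2g = 17.54 m. ΔE = (y₂ − y₁)³/(4y₁y₂) = 10.93 m. ΔE/E₁ = 10.93/17.54 = 0.623.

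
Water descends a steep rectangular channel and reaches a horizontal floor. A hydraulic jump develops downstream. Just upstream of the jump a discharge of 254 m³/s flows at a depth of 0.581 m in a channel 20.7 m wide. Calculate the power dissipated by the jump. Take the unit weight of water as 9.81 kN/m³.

P = 40301 kW

q = Q/b = 254/20.7 = 12.3 m²/s; V₁ = q/y₁ = 21.1 m/s. Fr₁ = V₁/√(g·y₁) = 8.85.
Conjugate-depth relation: y₂/y₁ = ½[√(1 + 8Fr₁²) − 1] = ½[√627.1 − 1] = 12.0.
y₂ = 12.0 × 0.581 = 6.98 m.
V₂ = q/y₂ = 12.3/6.98 = 1.76 m/s. E₁ = y₁ + V₁²/2g = 23.3 m; E₂ = y₂ + V₂²/2g = 7.14 m. ΔE = E₁ − E₂ = 16.2 m.
P = γ·Q·ΔE = 9.81 × 254 × 16.2 = 40301 kW.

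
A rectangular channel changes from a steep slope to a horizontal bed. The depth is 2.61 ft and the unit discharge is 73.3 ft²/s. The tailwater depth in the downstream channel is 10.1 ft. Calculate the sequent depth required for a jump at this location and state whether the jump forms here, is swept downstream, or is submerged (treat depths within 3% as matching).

V₁ = q/y₁ = 73.3/2.61 = 28.1 ft/s. Fr₁ = V₁/√(g·y₁) = 28.1/√(32.2×2.61) = 3.06.
By Bélanger, y₂/y₁ = ½[√(1 + 8Fr₁²) − 1] = ½[√76.08 − 1] = 3.86.
y₂ = 3.86 × 2.61 = 10.1 ft.
Tailwater y_tw = 10.1 ft: y_tw ≈ y₂, so the jump forms here.

y₂ = 10.1 ft; the jump forms here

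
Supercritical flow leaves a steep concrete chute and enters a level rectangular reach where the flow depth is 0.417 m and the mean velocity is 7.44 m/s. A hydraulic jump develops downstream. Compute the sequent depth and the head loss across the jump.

Fr₁ = V₁/√(g·y₁) = 7.44/√(9.81×0.417) = 3.68.
From the momentum equation for a rectangular channel, y₂/y₁ = ½[√(1 + 8Fr₁²) − 1] = ½[√109.3 − 1] = 4.73.
y₂ = 4.73 × 0.417 = 1.97 m.
Head loss: ΔE = (y₂ − y₁)³/(4y₁y₂) = (1.97 − 0.417)³/(4×0.417×1.97) = 3.75/3.29 = 1.14 m.

y₂ = 1.97 m; ΔE = 1.14 m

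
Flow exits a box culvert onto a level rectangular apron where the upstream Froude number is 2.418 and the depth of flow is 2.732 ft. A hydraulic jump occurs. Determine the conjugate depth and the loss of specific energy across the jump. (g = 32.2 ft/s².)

Fr₁ = 2.418 (given).
From the momentum equation for a rectangular channel, y₂/y₁ = ½[√(1 + 8Fr₁²) − 1] = ½[√47.774 − 1] = 2.956.
y₂ = 2.956 × 2.732 = 8.076 ft.
V₁ = Fr₁·√(g·y₁) = 2.418×√(32.2×2.732) = 22.68 ft/s; q = V₁·y₁ = 61.96 ft²/s. V₂ = q/y₂ = 61.96/8.076 = 7.672 ft/s. E₁ = y₁ + V₁²/2g = 10.72 ft; E₂ = y₂ + V₂²/2g = 8.990 ft. ΔE = E₁ − E₂ = 1.729 ft.

y₂ = 8.076 ft; ΔE = 1.729 ft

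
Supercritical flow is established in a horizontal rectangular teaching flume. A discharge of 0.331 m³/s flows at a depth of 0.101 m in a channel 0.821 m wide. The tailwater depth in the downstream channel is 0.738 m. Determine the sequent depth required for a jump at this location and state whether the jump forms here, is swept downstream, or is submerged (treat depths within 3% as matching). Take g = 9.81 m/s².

q = Q/b = 0.331/0.821 = 0.403 m²/s; V₁ = q/y₁ = 3.99 m/s. Fr₁ = V₁/√(g·y₁) = 4.01.
Sequent-depth ratio: y₂/y₁ = ½[√(1 + 8Fr₁²) − 1] = ½[√129.7 − 1] = 5.19.
y₂ = 5.19 × 0.101 = 0.525 m.
Tailwater y_tw = 0.738 m: y_tw > y₂, so the jump is submerged.

y₂ = 0.525 m; the jump is submerged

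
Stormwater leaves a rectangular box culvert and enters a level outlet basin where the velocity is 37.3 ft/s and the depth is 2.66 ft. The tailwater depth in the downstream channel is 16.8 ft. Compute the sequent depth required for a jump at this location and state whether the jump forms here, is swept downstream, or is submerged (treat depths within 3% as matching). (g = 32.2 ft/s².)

Fr₁ = V₁/√(g·y₁) = 37.3/√(32.2×2.66) = 4.03.
Conjugate-depth relation: y₂/y₁ = ½[√(1 + 8Fr₁²) − 1] = ½[√130.9 − 1] = 5.22.
y₂ = 5.22 × 2.66 = 13.9 ft.
Tailwater y_tw = 16.8 ft: y_tw > y₂, so the jump is submerged.

y₂ = 13.9 ft; the jump is submerged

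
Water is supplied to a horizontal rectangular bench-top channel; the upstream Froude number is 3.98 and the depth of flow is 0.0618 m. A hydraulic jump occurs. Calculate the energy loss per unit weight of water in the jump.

Fr₁ = 3.98 (given).
From the momentum equation for a rectangular channel, y₂/y₁ = ½[√(1 + 8Fr₁²) − 1] = ½[√127.7 − 1] = 5.15.
y₂ = 5.15 × 0.0618 = 0.318 m.
Head loss: ΔE = (y₂ − y₁)³/(4y₁y₂) = (0.318 − 0.0618)³/(4×0.0618×0.318) = 0.0169/0.0787 = 0.215 m.

ΔE = 0.215 m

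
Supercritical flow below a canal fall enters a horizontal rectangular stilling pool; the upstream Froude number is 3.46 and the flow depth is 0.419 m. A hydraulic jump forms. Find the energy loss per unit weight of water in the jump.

ΔE = 0.947 m

Fr₁ = 3.46 (given).
Conjugate-depth relation: y₂/y₁ = ½[√(1 + 8Fr₁²) − 1] = ½[√96.77 − 1] = 4.42.
y₂ = 4.42 × 0.419 = 1.85 m.
V₁ = Fr₁·√(g·y₁) = 3.46×√(9.81×0.419) = 7.01 m/s; q = V₁·y₁ = 2.94 m²/s. V₂ = q/y₂ = 2.94/1.85 = 1.59 m/s. E₁ = y₁ + V₁²/2g = 2.93 m; E₂ = y₂ + V₂²/2g = 1.98 m. ΔE = E₁ − E₂ = 0.947 m.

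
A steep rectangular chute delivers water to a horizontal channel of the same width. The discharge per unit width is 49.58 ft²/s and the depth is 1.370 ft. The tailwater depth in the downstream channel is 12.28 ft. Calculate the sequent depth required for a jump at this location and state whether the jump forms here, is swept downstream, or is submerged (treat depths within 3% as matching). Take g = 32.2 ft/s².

V₁ = q/y₁ = 49.58/1.370 = 36.19 ft/s. Fr₁ = V₁/√(g·y₁) = 36.19/√(32.2×1.370) = 5.449.
From the momentum equation for a rectangular channel, y₂/y₁ = ½[√(1 + 8Fr₁²) − 1] = ½[√238.51 − 1] = 7.222.
y₂ = 7.222 × 1.370 = 9.894 ft.
Tailwater y_tw = 12.28 ft: y_tw > y₂, so the jump is submerged.

y₂ = 9.894 ft; the jump is submerged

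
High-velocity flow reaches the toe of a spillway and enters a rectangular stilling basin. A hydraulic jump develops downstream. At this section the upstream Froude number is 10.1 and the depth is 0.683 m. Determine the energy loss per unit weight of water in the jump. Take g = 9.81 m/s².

Fr₁ = 10.1 (given).
Bélanger equation: y₂/y₁ = ½[√(1 + 8Fr₁²) − 1] = ½[√817.1 − 1] = 13.8.
y₂ = 13.8 × 0.683 = 9.42 m.
Head loss: ΔE = (y₂ − y₁)³/(4y₁y₂) = (9.42 − 0.683)³/(4×0.683×9.42) = 667/25.7 = 25.9 m.

ΔE = 25.9 m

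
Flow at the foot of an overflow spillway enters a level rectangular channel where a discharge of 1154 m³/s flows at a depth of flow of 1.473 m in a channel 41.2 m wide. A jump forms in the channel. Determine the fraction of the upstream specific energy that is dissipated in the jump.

ΔE/E₁ = 0.491 (49.1%)

q = Q/b = 1154/41.2 = 28.01 m²/s; V₁ = q/y₁ = 19.02 m/s. Fr₁ = V₁/√(g·y₁) = 5.002.
From the momentum equation for a rectangular channel, y₂/y₁ = ½[√(1 + 8Fr₁²) − 1] = ½[√201.18 − 1] = 6.592.
y₂ = 6.592 × 1.473 = 9.710 m.
E₁ = y₁ + V₁²/2g = 19.90 m. ΔE = (y₂ − y₁)³/(4y₁y₂) = 9.768 m. ΔE/E₁ = 9.768/19.90 = 0.491.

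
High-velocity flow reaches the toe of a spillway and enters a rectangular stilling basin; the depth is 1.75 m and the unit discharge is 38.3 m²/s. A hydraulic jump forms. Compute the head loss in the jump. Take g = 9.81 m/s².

V₁ = q/y₁ = 38.3/1.75 = 21.9 m/s. Fr₁ = V₁/√(g·y₁) = 21.9/√(9.81×1.75) = 5.28.
Bélanger equation: y₂/y₁ = ½[√(1 + 8Fr₁²) − 1] = ½[√224.2 − 1] = 6.99.
y₂ = 6.99 × 1.75 = 12.2 m.
Head loss: ΔE = (y₂ − y₁)³/(4y₁y₂) = (12.2 − 1.75)³/(4×1.75×12.2) = 1150/85.6 = 13.4 m.

ΔE = 13.4 m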